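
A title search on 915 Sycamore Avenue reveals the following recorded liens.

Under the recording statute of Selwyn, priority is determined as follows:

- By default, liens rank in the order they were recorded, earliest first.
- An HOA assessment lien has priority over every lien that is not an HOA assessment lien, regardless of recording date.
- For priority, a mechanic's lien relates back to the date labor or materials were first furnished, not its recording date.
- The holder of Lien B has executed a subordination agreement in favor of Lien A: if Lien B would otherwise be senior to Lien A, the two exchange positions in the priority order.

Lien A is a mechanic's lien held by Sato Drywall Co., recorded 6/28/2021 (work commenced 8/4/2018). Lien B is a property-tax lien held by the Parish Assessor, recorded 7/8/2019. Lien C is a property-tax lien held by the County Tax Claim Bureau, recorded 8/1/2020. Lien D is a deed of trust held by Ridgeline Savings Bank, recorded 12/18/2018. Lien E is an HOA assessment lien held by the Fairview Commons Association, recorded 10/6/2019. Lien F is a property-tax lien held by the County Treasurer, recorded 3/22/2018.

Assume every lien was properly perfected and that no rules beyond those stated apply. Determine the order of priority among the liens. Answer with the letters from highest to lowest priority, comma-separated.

Effective dates after the stated exceptions: A's effective date is 8/4/2018, when work began.
E, as an HOA assessment lien, has superpriority and ranks first.
Remaining liens by effective date: F (3/22/2018), A (8/4/2018), D (12/18/2018), B (7/8/2019), C (8/1/2020).
Since B is not senior to A, the subordination leaves the order unchanged.

E, F, A, D, B, C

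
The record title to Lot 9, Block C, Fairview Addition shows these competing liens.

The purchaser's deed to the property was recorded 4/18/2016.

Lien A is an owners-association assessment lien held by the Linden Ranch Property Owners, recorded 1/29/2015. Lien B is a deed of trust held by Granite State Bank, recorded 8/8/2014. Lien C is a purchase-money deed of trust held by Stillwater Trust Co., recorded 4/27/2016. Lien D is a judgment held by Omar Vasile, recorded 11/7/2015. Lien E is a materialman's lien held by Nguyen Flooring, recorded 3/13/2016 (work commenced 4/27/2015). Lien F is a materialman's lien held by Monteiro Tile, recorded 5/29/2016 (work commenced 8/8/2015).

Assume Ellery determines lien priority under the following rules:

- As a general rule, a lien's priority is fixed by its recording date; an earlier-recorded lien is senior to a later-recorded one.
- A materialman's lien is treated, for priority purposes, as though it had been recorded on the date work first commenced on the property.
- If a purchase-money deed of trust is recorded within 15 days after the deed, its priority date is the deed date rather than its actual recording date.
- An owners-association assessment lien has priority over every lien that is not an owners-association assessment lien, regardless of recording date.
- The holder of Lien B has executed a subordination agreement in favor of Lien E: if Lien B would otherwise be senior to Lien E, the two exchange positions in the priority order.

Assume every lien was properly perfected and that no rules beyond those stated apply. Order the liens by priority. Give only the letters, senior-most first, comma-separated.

A, E, B, F, D, C

Effective dates: C was recorded within the 15-day window, so its effective date is the deed date 4/18/2016; E relates back to 4/27/2015 (work commenced); F's effective date is 8/8/2015, when work began.
A is an owners-association assessment lien and takes priority over every other lien.
The other liens, earliest effective date first: B (8/8/2014), E (4/27/2015), F (8/8/2015), D (11/7/2015), C (4/18/2016).
B would otherwise be senior to E, so under the subordination agreement B and E exchange positions.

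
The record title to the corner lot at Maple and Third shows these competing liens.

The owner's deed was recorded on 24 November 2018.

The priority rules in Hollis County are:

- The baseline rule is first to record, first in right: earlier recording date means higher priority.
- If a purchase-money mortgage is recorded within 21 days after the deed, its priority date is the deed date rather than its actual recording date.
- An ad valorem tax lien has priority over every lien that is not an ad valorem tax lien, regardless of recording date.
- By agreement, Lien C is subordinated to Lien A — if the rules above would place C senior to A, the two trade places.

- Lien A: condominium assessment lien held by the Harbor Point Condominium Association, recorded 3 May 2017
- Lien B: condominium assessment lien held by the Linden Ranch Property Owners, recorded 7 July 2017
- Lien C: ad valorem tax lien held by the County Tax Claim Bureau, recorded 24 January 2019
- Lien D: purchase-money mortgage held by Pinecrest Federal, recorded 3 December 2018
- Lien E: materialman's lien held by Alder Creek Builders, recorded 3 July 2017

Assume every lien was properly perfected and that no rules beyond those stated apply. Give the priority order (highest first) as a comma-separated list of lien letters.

Effective dates: D relates back to the deed date 24 November 2018.
As an ad valorem tax lien, C is senior to every other lien.
Among the remaining liens, by effective date: A (3 May 2017), E (3 July 2017), B (7 July 2017), D (24 November 2018).
C would otherwise be senior to A, so under the subordination agreement C and A exchange positions.

A, C, E, B, D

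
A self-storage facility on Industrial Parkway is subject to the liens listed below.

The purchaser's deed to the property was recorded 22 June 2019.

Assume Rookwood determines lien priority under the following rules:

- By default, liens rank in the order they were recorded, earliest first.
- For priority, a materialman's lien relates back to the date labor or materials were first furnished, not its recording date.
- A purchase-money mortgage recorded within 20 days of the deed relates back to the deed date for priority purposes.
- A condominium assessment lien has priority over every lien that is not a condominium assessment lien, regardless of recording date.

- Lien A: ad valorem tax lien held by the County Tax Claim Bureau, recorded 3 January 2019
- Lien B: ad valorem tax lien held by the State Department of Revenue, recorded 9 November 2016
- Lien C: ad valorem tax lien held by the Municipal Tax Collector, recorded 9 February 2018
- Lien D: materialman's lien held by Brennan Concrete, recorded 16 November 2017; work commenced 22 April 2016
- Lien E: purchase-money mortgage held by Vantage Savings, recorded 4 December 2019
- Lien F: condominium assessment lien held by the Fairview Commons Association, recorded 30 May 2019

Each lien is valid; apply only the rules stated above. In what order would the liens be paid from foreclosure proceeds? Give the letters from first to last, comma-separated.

F, D, B, C, A, E

Effective dates after the stated exceptions: D's effective date is 22 April 2016, when work began; E missed the 20-day window (165 days after the deed), so its recording date stands.
F is a condominium assessment lien, so it outranks all other liens regardless of date.
Remaining liens by effective date: D (22 April 2016), B (9 November 2016), C (9 February 2018), A (3 January 2019), E (4 December 2019).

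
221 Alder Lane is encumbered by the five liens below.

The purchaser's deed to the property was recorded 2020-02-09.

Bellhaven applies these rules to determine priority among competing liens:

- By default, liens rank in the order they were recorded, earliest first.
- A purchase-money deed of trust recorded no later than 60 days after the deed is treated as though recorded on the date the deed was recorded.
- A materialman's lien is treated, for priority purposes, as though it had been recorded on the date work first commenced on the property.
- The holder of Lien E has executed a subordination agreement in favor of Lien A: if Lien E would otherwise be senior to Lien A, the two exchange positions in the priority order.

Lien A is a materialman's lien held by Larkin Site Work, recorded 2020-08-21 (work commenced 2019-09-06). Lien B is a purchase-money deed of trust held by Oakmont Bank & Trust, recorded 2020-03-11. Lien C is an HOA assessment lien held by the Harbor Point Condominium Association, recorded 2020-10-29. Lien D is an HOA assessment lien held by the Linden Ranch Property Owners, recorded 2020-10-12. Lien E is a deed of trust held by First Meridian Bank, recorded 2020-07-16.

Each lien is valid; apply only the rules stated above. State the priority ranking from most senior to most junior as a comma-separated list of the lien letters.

Effective dates after the stated exceptions: A is treated as recorded 2019-09-06, the work-commencement date; B's effective date is the deed date, 2020-02-09.
Sorted by effective date: A (2019-09-06), B (2020-02-09), E (2020-07-16), D (2020-10-12), C (2020-10-29).
E already ranks below A; the subordination has no effect.

A, B, E, D, C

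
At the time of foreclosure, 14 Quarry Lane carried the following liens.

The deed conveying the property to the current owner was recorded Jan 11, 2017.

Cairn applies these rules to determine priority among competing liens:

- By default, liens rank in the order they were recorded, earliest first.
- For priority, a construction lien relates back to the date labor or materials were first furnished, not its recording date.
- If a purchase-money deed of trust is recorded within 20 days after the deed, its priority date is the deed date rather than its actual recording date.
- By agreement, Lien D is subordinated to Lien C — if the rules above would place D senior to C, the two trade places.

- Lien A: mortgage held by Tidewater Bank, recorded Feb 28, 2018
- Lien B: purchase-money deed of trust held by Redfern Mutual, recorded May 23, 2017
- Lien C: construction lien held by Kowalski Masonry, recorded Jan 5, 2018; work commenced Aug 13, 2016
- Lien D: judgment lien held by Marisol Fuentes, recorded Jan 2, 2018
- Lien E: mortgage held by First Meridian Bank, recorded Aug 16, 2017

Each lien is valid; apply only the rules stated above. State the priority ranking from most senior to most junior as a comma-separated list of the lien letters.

C, B, E, D, A

Effective dates after the stated exceptions: B was recorded 132 days after the deed, outside the 20-day window, so it keeps its recording date; C is treated as recorded Aug 13, 2016, the work-commencement date.
Ordering by effective date: C (Aug 13, 2016), B (May 23, 2017), E (Aug 16, 2017), D (Jan 2, 2018), A (Feb 28, 2018).
Since D is not senior to C, the subordination leaves the order unchanged.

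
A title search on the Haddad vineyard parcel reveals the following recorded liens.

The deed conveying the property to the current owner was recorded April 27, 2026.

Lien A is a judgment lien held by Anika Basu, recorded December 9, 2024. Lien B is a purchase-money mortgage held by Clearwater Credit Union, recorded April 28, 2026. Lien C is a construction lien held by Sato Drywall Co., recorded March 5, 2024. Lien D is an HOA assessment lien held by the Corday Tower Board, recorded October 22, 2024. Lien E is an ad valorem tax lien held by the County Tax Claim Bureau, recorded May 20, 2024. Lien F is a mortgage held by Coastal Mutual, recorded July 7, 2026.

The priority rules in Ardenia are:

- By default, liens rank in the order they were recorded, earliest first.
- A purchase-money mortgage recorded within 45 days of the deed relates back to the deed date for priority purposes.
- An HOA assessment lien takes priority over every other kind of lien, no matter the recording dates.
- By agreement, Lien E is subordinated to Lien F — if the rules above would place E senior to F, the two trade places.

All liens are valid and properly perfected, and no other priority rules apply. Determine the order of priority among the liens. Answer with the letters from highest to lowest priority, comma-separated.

First, effective dates: B relates back to the deed date April 27, 2026.
D, as an HOA assessment lien, has superpriority and ranks first.
Among the remaining liens, by effective date: C (March 5, 2024), E (May 20, 2024), A (December 9, 2024), B (April 27, 2026), F (July 7, 2026).
The subordination applies — E was senior to F — so E and F swap.

D, C, F, A, B, E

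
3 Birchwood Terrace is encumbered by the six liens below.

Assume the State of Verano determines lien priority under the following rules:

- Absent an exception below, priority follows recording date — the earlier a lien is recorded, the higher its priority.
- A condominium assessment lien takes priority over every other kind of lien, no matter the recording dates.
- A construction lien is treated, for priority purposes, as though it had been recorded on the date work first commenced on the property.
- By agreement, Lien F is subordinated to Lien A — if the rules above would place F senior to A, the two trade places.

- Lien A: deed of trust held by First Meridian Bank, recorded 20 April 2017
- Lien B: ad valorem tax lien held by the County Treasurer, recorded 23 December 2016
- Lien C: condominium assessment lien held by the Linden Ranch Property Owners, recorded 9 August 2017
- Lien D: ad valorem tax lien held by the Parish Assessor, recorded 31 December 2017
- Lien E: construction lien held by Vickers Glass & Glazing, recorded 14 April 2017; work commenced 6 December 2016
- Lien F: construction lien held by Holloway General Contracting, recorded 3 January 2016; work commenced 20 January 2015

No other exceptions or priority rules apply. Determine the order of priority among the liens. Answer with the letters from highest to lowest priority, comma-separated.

C, A, E, B, F, D

Effective dates after the stated exceptions: E is treated as recorded 6 December 2016, the work-commencement date; F is treated as recorded 20 January 2015, the work-commencement date.
C is a condominium assessment lien and takes priority over every other lien.
Ordering the rest by effective date: F (20 January 2015), E (6 December 2016), B (23 December 2016), A (20 April 2017), D (31 December 2017).
The subordination applies — F was senior to A — so F and A swap.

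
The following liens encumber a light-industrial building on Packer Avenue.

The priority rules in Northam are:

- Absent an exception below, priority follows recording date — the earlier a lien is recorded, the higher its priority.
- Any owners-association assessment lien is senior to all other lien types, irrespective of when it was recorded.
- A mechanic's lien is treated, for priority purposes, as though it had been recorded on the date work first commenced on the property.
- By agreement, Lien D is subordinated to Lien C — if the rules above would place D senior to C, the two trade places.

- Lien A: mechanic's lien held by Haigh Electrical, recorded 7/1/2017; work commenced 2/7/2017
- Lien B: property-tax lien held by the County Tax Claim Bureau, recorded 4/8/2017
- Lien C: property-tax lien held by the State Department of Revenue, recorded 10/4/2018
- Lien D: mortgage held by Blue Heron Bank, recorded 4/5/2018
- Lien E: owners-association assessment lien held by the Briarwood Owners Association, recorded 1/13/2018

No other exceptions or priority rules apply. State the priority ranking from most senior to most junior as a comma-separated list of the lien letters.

Effective dates after the stated exceptions: A is treated as recorded 2/7/2017, the work-commencement date.
As an owners-association assessment lien, E is senior to every other lien.
Ordering the rest by effective date: A (2/7/2017), B (4/8/2017), D (4/5/2018), C (10/4/2018).
D would otherwise be senior to C, so under the subordination agreement D and C exchange positions.

E, A, B, C, D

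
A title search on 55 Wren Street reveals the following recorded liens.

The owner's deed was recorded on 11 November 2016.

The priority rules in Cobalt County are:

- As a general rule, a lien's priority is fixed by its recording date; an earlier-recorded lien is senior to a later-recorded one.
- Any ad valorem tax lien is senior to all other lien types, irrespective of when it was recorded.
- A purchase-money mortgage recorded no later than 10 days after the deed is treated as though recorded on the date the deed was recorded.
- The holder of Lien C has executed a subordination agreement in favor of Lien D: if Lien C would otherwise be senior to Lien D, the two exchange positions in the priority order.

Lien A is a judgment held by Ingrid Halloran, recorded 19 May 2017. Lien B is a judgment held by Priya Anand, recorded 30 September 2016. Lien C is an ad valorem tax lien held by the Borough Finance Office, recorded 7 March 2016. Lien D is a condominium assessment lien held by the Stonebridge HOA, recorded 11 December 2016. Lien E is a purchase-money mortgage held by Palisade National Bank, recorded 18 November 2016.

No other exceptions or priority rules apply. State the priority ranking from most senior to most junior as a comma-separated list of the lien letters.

D, B, E, C, A

Effective dates: E relates back to the deed date 11 November 2016.
C, as an ad valorem tax lien, has superpriority and ranks first.
The other liens, earliest effective date first: B (30 September 2016), E (11 November 2016), D (11 December 2016), A (19 May 2017).
C is senior to D before the subordination, so the two trade places.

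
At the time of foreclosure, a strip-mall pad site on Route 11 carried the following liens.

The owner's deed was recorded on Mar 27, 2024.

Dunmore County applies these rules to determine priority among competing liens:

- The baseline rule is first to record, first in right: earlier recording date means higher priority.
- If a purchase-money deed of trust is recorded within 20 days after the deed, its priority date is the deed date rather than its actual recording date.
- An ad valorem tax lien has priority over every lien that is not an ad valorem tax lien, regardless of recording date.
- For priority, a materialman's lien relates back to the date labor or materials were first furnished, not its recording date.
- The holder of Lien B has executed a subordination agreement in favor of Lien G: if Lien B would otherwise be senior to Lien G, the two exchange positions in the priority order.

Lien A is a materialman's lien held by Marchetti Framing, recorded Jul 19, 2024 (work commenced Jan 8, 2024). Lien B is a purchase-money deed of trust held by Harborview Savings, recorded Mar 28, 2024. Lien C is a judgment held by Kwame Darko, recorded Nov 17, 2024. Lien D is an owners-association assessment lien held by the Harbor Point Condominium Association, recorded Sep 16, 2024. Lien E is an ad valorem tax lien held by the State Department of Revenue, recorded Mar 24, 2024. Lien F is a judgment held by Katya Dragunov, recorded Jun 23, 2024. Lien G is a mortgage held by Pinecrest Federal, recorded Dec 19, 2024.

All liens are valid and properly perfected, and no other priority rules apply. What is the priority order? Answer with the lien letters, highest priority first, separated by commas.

E, A, G, F, D, C, B

First, effective dates: A's effective date is Jan 8, 2024, when work began; B's effective date is the deed date, Mar 27, 2024.
E is an ad valorem tax lien, so it outranks all other liens regardless of date.
The other liens, earliest effective date first: A (Jan 8, 2024), B (Mar 27, 2024), F (Jun 23, 2024), D (Sep 16, 2024), C (Nov 17, 2024), G (Dec 19, 2024).
Because B would otherwise rank above G, the subordination swaps them.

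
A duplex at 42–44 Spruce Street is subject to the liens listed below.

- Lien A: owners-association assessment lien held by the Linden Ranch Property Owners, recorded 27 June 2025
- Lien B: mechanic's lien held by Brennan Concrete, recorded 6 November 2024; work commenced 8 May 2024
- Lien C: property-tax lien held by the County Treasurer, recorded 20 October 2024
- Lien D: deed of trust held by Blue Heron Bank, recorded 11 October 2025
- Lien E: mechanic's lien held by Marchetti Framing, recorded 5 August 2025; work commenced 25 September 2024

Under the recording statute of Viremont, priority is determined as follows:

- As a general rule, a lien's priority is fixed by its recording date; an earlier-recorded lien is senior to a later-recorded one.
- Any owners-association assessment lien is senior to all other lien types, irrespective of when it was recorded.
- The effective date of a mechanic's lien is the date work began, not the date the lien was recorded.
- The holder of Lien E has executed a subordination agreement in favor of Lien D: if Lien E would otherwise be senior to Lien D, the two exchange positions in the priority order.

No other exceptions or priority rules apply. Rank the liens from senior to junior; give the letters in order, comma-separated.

Adjusting effective dates: B's effective date is 8 May 2024, when work began; E relates back to 25 September 2024 (work commenced).
A is an owners-association assessment lien, so it outranks all other liens regardless of date.
The other liens, earliest effective date first: B (8 May 2024), E (25 September 2024), C (20 October 2024), D (11 October 2025).
E would otherwise be senior to D, so under the subordination agreement E and D exchange positions.

A, B, D, C, E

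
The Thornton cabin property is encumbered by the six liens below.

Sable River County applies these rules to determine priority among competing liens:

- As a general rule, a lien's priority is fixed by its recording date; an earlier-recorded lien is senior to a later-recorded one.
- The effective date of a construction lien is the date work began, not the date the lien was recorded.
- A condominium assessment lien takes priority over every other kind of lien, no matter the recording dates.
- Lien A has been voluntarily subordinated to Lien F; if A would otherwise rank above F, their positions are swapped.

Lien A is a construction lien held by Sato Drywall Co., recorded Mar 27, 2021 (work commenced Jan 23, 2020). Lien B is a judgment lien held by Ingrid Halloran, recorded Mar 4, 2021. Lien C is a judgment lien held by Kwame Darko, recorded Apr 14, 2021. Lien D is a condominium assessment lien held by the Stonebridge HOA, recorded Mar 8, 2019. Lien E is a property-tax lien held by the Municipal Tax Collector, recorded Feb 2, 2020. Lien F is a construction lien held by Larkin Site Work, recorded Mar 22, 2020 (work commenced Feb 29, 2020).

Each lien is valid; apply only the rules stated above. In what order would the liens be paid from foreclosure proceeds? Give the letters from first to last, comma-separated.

D, F, E, A, B, C

First, effective dates: A is treated as recorded Jan 23, 2020, the work-commencement date; F's effective date is Feb 29, 2020, when work began.
D, as a condominium assessment lien, has superpriority and ranks first.
The other liens, earliest effective date first: A (Jan 23, 2020), E (Feb 2, 2020), F (Feb 29, 2020), B (Mar 4, 2021), C (Apr 14, 2021).
Because A would otherwise rank above F, the subordination swaps them.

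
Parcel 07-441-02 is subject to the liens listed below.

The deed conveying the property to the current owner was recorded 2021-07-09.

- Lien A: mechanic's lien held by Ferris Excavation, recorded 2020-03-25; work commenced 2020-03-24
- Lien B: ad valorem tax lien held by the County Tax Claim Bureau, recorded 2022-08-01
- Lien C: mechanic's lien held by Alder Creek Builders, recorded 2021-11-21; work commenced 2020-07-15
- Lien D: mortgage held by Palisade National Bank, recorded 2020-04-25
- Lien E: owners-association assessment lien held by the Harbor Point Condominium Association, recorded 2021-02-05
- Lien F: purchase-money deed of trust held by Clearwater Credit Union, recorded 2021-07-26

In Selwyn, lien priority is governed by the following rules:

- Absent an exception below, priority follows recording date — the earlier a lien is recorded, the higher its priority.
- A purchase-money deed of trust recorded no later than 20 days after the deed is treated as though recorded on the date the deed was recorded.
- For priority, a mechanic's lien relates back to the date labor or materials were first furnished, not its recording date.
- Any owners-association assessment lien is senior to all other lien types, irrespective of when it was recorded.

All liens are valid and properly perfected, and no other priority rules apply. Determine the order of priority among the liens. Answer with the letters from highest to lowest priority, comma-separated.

First, effective dates: A is treated as recorded 2020-03-24, the work-commencement date; C relates back to 2020-07-15 (work commenced); F was recorded within the 20-day window, so its effective date is the deed date 2021-07-09.
E is an owners-association assessment lien and takes priority over every other lien.
The other liens, earliest effective date first: A (2020-03-24), D (2020-04-25), C (2020-07-15), F (2021-07-09), B (2022-08-01).

E, A, D, C, F, B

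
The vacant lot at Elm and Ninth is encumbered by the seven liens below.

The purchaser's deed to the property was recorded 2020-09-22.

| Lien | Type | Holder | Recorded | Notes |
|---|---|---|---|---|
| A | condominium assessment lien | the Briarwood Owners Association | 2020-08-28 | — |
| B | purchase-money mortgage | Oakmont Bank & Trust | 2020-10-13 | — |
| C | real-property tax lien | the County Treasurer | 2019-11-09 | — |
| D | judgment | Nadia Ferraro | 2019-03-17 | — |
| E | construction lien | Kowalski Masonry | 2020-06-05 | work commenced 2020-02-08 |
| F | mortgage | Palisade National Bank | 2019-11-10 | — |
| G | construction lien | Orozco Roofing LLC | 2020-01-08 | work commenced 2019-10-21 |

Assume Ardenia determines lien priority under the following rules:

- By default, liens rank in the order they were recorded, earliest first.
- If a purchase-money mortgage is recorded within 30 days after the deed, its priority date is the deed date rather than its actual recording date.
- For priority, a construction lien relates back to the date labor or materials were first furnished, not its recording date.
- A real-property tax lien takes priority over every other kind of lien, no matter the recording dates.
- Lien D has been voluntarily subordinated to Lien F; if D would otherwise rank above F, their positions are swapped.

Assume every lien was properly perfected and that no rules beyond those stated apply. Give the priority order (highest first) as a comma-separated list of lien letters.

Effective dates: B relates back to the deed date 2020-09-22; E is treated as recorded 2020-02-08, the work-commencement date; G's effective date is 2019-10-21, when work began.
C is a real-property tax lien and takes priority over every other lien.
Remaining liens by effective date: D (2019-03-17), G (2019-10-21), F (2019-11-10), E (2020-02-08), A (2020-08-28), B (2020-09-22).
The subordination applies — D was senior to F — so D and F swap.

C, F, G, D, E, A, B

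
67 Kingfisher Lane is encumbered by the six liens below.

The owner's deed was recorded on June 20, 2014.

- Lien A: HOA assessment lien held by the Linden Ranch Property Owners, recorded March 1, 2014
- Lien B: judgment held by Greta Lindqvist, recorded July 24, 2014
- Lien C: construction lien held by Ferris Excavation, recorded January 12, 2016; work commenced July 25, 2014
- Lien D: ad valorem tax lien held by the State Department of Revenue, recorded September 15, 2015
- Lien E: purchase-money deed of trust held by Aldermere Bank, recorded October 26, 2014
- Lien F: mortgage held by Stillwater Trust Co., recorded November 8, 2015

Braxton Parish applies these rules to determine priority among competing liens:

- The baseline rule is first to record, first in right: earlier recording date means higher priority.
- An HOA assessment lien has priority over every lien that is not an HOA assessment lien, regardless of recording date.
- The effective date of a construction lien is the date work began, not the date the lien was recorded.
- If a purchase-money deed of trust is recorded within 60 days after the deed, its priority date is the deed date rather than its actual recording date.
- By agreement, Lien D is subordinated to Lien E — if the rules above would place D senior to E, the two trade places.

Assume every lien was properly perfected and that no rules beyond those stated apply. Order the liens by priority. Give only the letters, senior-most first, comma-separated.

First, effective dates: C is treated as recorded July 25, 2014, the work-commencement date; E was recorded 128 days after the deed, outside the 60-day window, so it keeps its recording date.
A is an HOA assessment lien and takes priority over every other lien.
The other liens, earliest effective date first: B (July 24, 2014), C (July 25, 2014), E (October 26, 2014), D (September 15, 2015), F (November 8, 2015).
D is already junior to E, so the subordination agreement changes nothing.

A, B, C, E, D, F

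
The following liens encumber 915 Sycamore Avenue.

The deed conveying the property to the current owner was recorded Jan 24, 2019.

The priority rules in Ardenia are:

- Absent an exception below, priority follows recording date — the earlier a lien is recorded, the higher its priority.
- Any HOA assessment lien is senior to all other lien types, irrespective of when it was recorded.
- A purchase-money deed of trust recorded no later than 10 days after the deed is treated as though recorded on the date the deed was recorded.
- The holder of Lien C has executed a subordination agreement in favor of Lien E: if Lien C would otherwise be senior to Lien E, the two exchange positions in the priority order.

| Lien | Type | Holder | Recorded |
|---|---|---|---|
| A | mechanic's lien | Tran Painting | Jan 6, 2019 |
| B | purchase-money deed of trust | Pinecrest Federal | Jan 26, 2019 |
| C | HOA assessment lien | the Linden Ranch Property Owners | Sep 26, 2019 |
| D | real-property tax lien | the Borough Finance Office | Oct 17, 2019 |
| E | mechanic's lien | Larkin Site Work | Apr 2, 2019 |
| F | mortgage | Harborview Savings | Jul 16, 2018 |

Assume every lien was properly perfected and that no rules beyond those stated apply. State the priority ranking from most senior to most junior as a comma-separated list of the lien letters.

Adjusting effective dates: B was recorded within the 10-day window, so its effective date is the deed date Jan 24, 2019.
C, as an HOA assessment lien, has superpriority and ranks first.
Remaining liens by effective date: F (Jul 16, 2018), A (Jan 6, 2019), B (Jan 24, 2019), E (Apr 2, 2019), D (Oct 17, 2019).
C is senior to E before the subordination, so the two trade places.

E, F, A, B, C, D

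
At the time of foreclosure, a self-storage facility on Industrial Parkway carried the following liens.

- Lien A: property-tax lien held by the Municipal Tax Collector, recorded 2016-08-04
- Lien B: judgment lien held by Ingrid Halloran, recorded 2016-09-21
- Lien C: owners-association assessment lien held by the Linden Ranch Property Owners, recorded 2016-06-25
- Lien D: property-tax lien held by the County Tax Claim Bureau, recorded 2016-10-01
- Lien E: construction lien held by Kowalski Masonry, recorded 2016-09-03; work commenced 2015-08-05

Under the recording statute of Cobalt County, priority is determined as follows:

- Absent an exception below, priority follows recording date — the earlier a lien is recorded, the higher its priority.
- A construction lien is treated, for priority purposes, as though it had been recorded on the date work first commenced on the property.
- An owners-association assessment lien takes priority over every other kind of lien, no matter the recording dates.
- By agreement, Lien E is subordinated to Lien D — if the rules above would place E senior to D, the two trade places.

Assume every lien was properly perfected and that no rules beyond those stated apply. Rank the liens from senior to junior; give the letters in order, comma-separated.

C, D, A, B, E

First, effective dates: E is treated as recorded 2015-08-05, the work-commencement date.
C is an owners-association assessment lien, so it outranks all other liens regardless of date.
Remaining liens by effective date: E (2015-08-05), A (2016-08-04), B (2016-09-21), D (2016-10-01).
E would otherwise be senior to D, so under the subordination agreement E and D exchange positions.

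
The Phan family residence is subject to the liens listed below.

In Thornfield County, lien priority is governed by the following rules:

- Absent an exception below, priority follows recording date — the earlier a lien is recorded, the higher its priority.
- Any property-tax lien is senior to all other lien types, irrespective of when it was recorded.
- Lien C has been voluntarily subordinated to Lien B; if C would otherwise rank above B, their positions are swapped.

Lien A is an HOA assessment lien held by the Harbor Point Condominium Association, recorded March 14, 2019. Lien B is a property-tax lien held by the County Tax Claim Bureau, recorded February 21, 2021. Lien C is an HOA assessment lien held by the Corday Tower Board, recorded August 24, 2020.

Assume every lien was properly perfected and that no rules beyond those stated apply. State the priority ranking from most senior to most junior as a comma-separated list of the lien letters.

B, A, C

B is a property-tax lien, so it outranks all other liens regardless of date.
Ordering the rest by effective date: A (March 14, 2019), C (August 24, 2020).
C already ranks below B; the subordination has no effect.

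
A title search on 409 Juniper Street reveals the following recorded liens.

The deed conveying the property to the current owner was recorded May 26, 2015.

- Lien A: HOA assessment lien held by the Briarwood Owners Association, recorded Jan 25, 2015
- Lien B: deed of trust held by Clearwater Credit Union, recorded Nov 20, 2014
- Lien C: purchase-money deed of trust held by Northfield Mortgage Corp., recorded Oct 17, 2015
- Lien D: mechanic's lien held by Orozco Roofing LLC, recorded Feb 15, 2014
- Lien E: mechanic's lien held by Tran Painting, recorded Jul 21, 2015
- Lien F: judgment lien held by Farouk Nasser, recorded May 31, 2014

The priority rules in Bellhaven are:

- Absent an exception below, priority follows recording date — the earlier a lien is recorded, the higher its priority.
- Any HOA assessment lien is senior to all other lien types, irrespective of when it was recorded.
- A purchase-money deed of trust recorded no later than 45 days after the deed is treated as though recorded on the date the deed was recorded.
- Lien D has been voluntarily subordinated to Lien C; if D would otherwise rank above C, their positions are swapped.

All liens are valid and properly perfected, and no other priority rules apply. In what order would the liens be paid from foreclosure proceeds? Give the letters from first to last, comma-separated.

First, effective dates: C missed the 45-day window (144 days after the deed), so its recording date stands.
A is an HOA assessment lien, so it outranks all other liens regardless of date.
Among the remaining liens, by effective date: D (Feb 15, 2014), F (May 31, 2014), B (Nov 20, 2014), E (Jul 21, 2015), C (Oct 17, 2015).
D is senior to C before the subordination, so the two trade places.

A, C, F, B, E, D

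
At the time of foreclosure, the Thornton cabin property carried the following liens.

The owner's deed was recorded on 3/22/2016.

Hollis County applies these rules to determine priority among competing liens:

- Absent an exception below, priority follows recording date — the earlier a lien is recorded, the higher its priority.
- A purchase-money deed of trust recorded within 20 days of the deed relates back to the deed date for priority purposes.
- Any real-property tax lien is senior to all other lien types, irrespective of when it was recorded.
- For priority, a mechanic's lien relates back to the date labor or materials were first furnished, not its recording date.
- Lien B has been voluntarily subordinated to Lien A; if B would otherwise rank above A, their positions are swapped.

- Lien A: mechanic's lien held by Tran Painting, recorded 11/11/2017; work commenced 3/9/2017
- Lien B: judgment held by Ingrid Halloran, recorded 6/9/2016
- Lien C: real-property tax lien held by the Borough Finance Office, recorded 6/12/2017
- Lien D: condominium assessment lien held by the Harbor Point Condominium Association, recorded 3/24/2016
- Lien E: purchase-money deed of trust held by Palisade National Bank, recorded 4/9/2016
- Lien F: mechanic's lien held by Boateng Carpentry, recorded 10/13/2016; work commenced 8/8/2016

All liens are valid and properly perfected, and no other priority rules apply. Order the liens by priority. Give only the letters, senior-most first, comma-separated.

Adjusting effective dates: A relates back to 3/9/2017 (work commenced); E was recorded within the 20-day window, so its effective date is the deed date 3/22/2016; F relates back to 8/8/2016 (work commenced).
C is a real-property tax lien and takes priority over every other lien.
The other liens, earliest effective date first: E (3/22/2016), D (3/24/2016), B (6/9/2016), F (8/8/2016), A (3/9/2017).
B would otherwise be senior to A, so under the subordination agreement B and A exchange positions.

C, E, D, A, F, B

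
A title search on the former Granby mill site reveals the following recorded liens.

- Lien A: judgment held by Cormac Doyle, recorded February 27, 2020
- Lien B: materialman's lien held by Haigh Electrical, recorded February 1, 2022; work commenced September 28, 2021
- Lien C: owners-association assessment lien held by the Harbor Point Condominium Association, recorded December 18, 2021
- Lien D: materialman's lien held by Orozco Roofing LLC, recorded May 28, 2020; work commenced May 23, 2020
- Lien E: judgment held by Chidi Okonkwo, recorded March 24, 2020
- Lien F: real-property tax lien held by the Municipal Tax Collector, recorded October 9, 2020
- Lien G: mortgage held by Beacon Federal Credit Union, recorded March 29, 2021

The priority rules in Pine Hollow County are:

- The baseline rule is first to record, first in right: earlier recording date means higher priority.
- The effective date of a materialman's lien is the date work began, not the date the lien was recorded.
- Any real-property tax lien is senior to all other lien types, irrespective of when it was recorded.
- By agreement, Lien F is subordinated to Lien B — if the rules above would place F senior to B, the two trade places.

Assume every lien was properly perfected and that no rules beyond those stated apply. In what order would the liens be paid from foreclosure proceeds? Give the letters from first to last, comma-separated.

First, effective dates: B relates back to September 28, 2021 (work commenced); D relates back to May 23, 2020 (work commenced).
F is a real-property tax lien and takes priority over every other lien.
Remaining liens by effective date: A (February 27, 2020), E (March 24, 2020), D (May 23, 2020), G (March 29, 2021), B (September 28, 2021), C (December 18, 2021).
F is senior to B before the subordination, so the two trade places.

B, A, E, D, G, F, C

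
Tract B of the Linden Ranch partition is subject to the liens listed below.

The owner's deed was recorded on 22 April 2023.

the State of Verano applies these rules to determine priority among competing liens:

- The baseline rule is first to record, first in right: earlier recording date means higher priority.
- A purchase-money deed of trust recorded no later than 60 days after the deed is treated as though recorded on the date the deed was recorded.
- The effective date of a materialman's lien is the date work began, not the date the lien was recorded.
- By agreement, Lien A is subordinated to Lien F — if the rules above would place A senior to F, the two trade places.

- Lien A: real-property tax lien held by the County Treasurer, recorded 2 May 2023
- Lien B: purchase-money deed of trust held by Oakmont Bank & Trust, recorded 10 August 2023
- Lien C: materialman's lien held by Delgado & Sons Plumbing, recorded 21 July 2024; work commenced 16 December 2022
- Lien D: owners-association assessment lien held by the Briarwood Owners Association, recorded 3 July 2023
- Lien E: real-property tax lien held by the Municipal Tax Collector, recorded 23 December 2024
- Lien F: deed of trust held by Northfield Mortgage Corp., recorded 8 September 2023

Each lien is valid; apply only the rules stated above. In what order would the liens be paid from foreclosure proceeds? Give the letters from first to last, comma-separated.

Effective dates after the stated exceptions: B was recorded 110 days after the deed — beyond 60 days — so no relation-back applies; C is treated as recorded 16 December 2022, the work-commencement date.
Sorted by effective date: C (16 December 2022), A (2 May 2023), D (3 July 2023), B (10 August 2023), F (8 September 2023), E (23 December 2024).
A is senior to F before the subordination, so the two trade places.

C, F, D, B, A, E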